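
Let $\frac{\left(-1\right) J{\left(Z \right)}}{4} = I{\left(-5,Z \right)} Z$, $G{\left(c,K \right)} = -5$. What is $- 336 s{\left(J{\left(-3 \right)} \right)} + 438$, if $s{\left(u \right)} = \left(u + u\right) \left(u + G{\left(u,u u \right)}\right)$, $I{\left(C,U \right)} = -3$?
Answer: $-991434$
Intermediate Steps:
$J{\left(Z \right)} = 12 Z$ ($J{\left(Z \right)} = - 4 \left(- 3 Z\right) = 12 Z$)
$s{\left(u \right)} = 2 u \left(-5 + u\right)$ ($s{\left(u \right)} = \left(u + u\right) \left(u - 5\right) = 2 u \left(-5 + u\right)$)
$- 336 s{\left(J{\left(-3 \right)} \right)} + 438 = - 336 \cdot 2 \cdot 12 \left(-3\right) \left(-5 + 12 \left(-3\right)\right) + 438 = - 336 \cdot 2 \left(-36\right) \left(-5 - 36\right) + 438 = - 336 \cdot 2 \left(-36\right) \left(-41\right) + 438 = \left(-336\right) 2952 + 438 = -991872 + 438 = -991434$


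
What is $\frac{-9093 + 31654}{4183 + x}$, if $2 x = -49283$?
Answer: $- \frac{45122}{40917} \approx -1.1028$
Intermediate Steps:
$x = - \frac{49283}{2}$ ($x = \frac{1}{2} \left(-49283\right) = - \frac{49283}{2} \approx -24642.0$)
$\frac{-9093 + 31654}{4183 + x} = \frac{-9093 + 31654}{4183 - \frac{49283}{2}} = \frac{22561}{- \frac{40917}{2}} = 22561 \left(- \frac{2}{40917}\right) = - \frac{45122}{40917}$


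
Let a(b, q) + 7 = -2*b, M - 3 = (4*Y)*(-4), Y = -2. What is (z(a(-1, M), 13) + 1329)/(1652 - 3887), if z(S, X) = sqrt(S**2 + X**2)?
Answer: -443/745 - sqrt(194)/2235 ≈ -0.60086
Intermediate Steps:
M = 35 (M = 3 + (4*(-2))*(-4) = 3 - 8*(-4) = 3 + 32 = 35)
a(b, q) = -7 - 2*b
(z(a(-1, M), 13) + 1329)/(1652 - 3887) = (sqrt((-7 - 2*(-1))**2 + 13**2) + 1329)/(1652 - 3887) = (sqrt((-7 + 2)**2 + 169) + 1329)/(-2235) = (sqrt((-5)**2 + 169) + 1329)*(-1/2235) = (sqrt(25 + 169) + 1329)*(-1/2235) = (sqrt(194) + 1329)*(-1/2235) = (1329 + sqrt(194))*(-1/2235) = -443/745 - sqrt(194)/2235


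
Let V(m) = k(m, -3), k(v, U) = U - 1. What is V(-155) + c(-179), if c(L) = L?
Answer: -183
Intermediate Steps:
k(v, U) = -1 + U
V(m) = -4 (V(m) = -1 - 3 = -4)
V(-155) + c(-179) = -4 - 179 = -183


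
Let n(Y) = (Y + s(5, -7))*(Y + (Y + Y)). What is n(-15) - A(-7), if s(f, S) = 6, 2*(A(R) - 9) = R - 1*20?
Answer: 819/2 ≈ 409.50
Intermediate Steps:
A(R) = -1 + R/2 (A(R) = 9 + (R - 1*20)/2 = 9 + (R - 20)/2 = 9 + (-20 + R)/2 = 9 + (-10 + R/2) = -1 + R/2)
n(Y) = 3*Y*(6 + Y) (n(Y) = (Y + 6)*(Y + (Y + Y)) = (6 + Y)*(Y + 2*Y) = (6 + Y)*(3*Y) = 3*Y*(6 + Y))
n(-15) - A(-7) = 3*(-15)*(6 - 15) - (-1 + (½)*(-7)) = 3*(-15)*(-9) - (-1 - 7/2) = 405 - 1*(-9/2) = 405 + 9/2 = 819/2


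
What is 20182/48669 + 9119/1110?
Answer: 155404877/18007530 ≈ 8.6300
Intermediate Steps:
20182/48669 + 9119/1110 = 155404877/18007530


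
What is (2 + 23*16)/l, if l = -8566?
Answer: -185/4283 ≈ -0.043194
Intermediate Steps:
(2 + 23*16)/l = (2 + 23*16)/(-8566) = (2 + 368)*(-1/8566) = 370*(-1/8566) = -185/4283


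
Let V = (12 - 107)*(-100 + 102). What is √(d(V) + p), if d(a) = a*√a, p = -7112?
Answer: √(-7112 - 190*I*√190) ≈ 15.279 - 85.706*I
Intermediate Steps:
V = -190 (V = -95*2 = -190)
d(a) = a^(3/2)
√(d(V) + p) = √((-190)^(3/2) - 7112) = √(-190*I*√190 - 7112) = √(-7112 - 190*I*√190)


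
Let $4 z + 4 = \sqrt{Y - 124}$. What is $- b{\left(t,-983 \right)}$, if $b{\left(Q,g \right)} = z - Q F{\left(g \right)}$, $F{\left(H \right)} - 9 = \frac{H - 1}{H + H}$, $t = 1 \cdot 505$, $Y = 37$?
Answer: $\frac{4717178}{983} - \frac{i \sqrt{87}}{4} \approx 4798.8 - 2.3318 i$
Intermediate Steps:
$t = 505$
$F{\left(H \right)} = 9 + \frac{-1 + H}{2 H}$ ($F{\left(H \right)} = 9 + \frac{H - 1}{H + H} = 9 + \frac{-1 + H}{2 H}$)
$z = -1 + \frac{i \sqrt{87}}{4}$ ($z = -1 + \frac{\sqrt{37 - 124}}{4} = -1 + \frac{\sqrt{-87}}{4} = -1 + \frac{i \sqrt{87}}{4} \approx -1.0 + 2.3318 i$)
$b{\left(Q,g \right)} = -1 + \frac{i \sqrt{87}}{4} - \frac{Q \left(-1 + 19 g\right)}{2 g}$ ($b{\left(Q,g \right)} = \left(-1 + \frac{i \sqrt{87}}{4}\right) - Q \frac{-1 + 19 g}{2 g} = \left(-1 + \frac{i \sqrt{87}}{4}\right) - \frac{Q \left(-1 + 19 g\right)}{2 g} = -1 + \frac{i \sqrt{87}}{4} - \frac{Q \left(-1 + 19 g\right)}{2 g}$)
$- b{\left(t,-983 \right)} = - (-1 - \frac{9595}{2} + \frac{1}{2} \cdot 505 \frac{1}{-983} + \frac{i \sqrt{87}}{4}) = - (-1 - \frac{9595}{2} + \frac{1}{2} \cdot 505 \left(- \frac{1}{983}\right) + \frac{i \sqrt{87}}{4}) = - (-1 - \frac{9595}{2} - \frac{505}{1966} + \frac{i \sqrt{87}}{4}) = - (- \frac{4717178}{983} + \frac{i \sqrt{87}}{4}) = \frac{4717178}{983} - \frac{i \sqrt{87}}{4}$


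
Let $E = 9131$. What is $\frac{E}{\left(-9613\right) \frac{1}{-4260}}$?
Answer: $\frac{38898060}{9613} \approx 4046.4$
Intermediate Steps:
$\frac{E}{\left(-9613\right) \frac{1}{-4260}} = \frac{9131}{\left(-9613\right) \frac{1}{-4260}} = \frac{9131}{\left(-9613\right) \left(- \frac{1}{4260}\right)} = \frac{9131}{\frac{9613}{4260}} = 9131 \cdot \frac{4260}{9613} = \frac{38898060}{9613}$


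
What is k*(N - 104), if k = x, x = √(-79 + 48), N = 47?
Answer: -57*I*√31 ≈ -317.36*I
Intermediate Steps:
x = I*√31 (x = √(-31) = I*√31 ≈ 5.5678*I)
k = I*√31 ≈ 5.5678*I
k*(N - 104) = (I*√31)*(47 - 104) = (I*√31)*(-57) = -57*I*√31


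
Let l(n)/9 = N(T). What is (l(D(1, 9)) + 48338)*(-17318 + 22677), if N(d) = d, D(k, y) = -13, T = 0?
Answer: 259043342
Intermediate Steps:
l(n) = 0 (l(n) = 9*0 = 0)
(l(D(1, 9)) + 48338)*(-17318 + 22677) = (0 + 48338)*(-17318 + 22677) = 48338*5359 = 259043342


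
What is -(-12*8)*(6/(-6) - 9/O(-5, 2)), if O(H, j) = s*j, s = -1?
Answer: 336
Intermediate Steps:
O(H, j) = -j
-(-12*8)*(6/(-6) - 9/O(-5, 2)) = -(-12*8)*(6/(-6) - 9/((-1*2))) = -(-96)*(6*(-⅙) - 9/(-2)) = -(-96)*(-1 - 9*(-½)) = -(-96)*(-1 + 9/2) = -(-96)*7/2 = -1*(-336) = 336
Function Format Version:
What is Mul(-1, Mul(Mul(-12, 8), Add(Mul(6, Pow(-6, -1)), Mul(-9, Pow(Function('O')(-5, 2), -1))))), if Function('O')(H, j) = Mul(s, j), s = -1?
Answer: 336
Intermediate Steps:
Function('O')(H, j) = Mul(-1, j)
Mul(-1, Mul(Mul(-12, 8), Add(Mul(6, Pow(-6, -1)), Mul(-9, Pow(Function('O')(-5, 2), -1))))) = Mul(-1, Mul(Mul(-12, 8), Add(Mul(6, Pow(-6, -1)), Mul(-9, Pow(Mul(-1, 2), -1))))) = Mul(-1, Mul(-96, Add(Mul(6, Rational(-1, 6)), Mul(-9, Pow(-2, -1))))) = Mul(-1, Mul(-96, Add(-1, Mul(-9, Rational(-1, 2))))) = Mul(-1, Mul(-96, Add(-1, Rational(9, 2)))) = Mul(-1, Mul(-96, Rational(7, 2))) = Mul(-1, -336) = 336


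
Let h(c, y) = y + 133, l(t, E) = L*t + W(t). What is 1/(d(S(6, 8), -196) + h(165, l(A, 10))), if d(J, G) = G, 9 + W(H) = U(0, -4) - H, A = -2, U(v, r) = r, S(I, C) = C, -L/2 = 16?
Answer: -⅒ ≈ -0.10000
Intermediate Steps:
L = -32 (L = -2*16 = -32)
W(H) = -13 - H (W(H) = -9 + (-4 - H) = -13 - H)
l(t, E) = -13 - 33*t (l(t, E) = -32*t + (-13 - t) = -13 - 33*t)
h(c, y) = 133 + y
1/(d(S(6, 8), -196) + h(165, l(A, 10))) = 1/(-196 + (133 + (-13 - 33*(-2)))) = 1/(-196 + (133 + (-13 + 66))) = 1/(-196 + (133 + 53)) = 1/(-196 + 186) = 1/(-10) = -⅒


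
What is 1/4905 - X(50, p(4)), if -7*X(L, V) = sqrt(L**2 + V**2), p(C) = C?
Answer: 1/4905 + 2*sqrt(629)/7 ≈ 7.1659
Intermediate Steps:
X(L, V) = -sqrt(L**2 + V**2)/7
1/4905 - X(50, p(4)) = 1/4905 - (-1)*sqrt(50**2 + 4**2)/7 = 1/4905 - (-1)*sqrt(2500 + 16)/7 = 1/4905 - (-1)*sqrt(2516)/7 = 1/4905 - (-1)*2*sqrt(629)/7 = 1/4905 - (-2)*sqrt(629)/7 = 1/4905 + 2*sqrt(629)/7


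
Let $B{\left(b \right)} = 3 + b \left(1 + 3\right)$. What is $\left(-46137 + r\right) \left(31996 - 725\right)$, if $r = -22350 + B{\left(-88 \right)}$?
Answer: $-2152570556$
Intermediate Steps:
$B{\left(b \right)} = 3 + 4 b$ ($B{\left(b \right)} = 3 + b 4 = 3 + 4 b$)
$r = -22699$ ($r = -22350 + \left(3 + 4 \left(-88\right)\right) = -22350 + \left(3 - 352\right) = -22350 - 349 = -22699$)
$\left(-46137 + r\right) \left(31996 - 725\right) = \left(-46137 - 22699\right) \left(31996 - 725\right) = \left(-68836\right) 31271 = -2152570556$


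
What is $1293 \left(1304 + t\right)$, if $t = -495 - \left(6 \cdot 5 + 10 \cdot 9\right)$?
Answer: $890877$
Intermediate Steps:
$t = -615$ ($t = -495 - \left(30 + 90\right) = -495 - 120 = -615$)
$1293 \left(1304 + t\right) = 1293 \left(1304 - 615\right) = 1293 \cdot 689 = 890877$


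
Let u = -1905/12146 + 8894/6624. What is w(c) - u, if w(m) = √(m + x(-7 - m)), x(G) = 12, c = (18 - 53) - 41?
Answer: -23851951/20113776 + 8*I ≈ -1.1859 + 8.0*I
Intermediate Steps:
c = -76 (c = -35 - 41 = -76)
w(m) = √(12 + m) (w(m) = √(m + 12) = √(12 + m))
u = 23851951/20113776 (u = -1905*1/12146 + 8894*(1/6624) = -1905/12146 + 4447/3312 = 23851951/20113776 ≈ 1.1859)
w(c) - u = √(12 - 76) - 1*23851951/20113776 = √(-64) - 23851951/20113776 = 8*I - 23851951/20113776 = -23851951/20113776 + 8*I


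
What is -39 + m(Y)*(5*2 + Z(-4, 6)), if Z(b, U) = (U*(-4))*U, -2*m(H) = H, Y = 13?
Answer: 832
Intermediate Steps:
m(H) = -H/2
Z(b, U) = -4*U² (Z(b, U) = (-4*U)*U = -4*U²)
-39 + m(Y)*(5*2 + Z(-4, 6)) = -39 + (-½*13)*(5*2 - 4*6²) = -39 - 13*(10 - 4*36)/2 = -39 - 13*(10 - 144)/2 = -39 - 13/2*(-134) = -39 + 871 = 832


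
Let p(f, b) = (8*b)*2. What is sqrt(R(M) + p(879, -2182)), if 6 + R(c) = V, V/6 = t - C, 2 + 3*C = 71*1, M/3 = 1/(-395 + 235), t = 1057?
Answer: 7*I*sqrt(586) ≈ 169.45*I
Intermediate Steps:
p(f, b) = 16*b
M = -3/160 (M = 3/(-395 + 235) = 3/(-160) = 3*(-1/160) = -3/160 ≈ -0.018750)
C = 23 (C = -2/3 + (71*1)/3 = -2/3 + (1/3)*71 = -2/3 + 71/3 = 23)
V = 6204 (V = 6*(1057 - 1*23) = 6*(1057 - 23) = 6*1034 = 6204)
R(c) = 6198 (R(c) = -6 + 6204 = 6198)
sqrt(R(M) + p(879, -2182)) = sqrt(6198 + 16*(-2182)) = sqrt(6198 - 34912) = sqrt(-28714) = 7*I*sqrt(586)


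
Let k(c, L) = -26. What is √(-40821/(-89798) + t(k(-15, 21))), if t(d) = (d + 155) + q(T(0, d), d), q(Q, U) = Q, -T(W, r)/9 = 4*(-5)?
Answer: √2495343012594/89798 ≈ 17.591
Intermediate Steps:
T(W, r) = 180 (T(W, r) = -36*(-5) = -9*(-20) = 180)
t(d) = 335 + d (t(d) = (d + 155) + 180 = (155 + d) + 180 = 335 + d)
√(-40821/(-89798) + t(k(-15, 21))) = √(-40821/(-89798) + (335 - 26)) = √(-40821*(-1/89798) + 309) = √(40821/89798 + 309) = √(27788403/89798) = √2495343012594/89798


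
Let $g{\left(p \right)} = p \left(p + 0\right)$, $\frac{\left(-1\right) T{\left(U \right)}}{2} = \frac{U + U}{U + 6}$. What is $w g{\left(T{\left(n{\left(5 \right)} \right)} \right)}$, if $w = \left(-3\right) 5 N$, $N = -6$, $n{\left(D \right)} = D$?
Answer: $\frac{36000}{121} \approx 297.52$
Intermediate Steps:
$T{\left(U \right)} = - \frac{4 U}{6 + U}$ ($T{\left(U \right)} = - 2 \frac{U + U}{U + 6} = - 2 \frac{2 U}{6 + U} = - \frac{4 U}{6 + U}$)
$g{\left(p \right)} = p^{2}$ ($g{\left(p \right)} = p p = p^{2}$)
$w = 90$ ($w = \left(-3\right) 5 \left(-6\right) = \left(-15\right) \left(-6\right) = 90$)
$w g{\left(T{\left(n{\left(5 \right)} \right)} \right)} = 90 \left(\left(-4\right) 5 \frac{1}{6 + 5}\right)^{2} = 90 \left(\left(-4\right) 5 \cdot \frac{1}{11}\right)^{2} = 90 \left(- \frac{20}{11}\right)^{2} = 90 \cdot \frac{400}{121} = \frac{36000}{121}$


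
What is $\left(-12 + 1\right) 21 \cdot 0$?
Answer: $0$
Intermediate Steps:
$\left(-12 + 1\right) 21 \cdot 0 = \left(-11\right) 21 \cdot 0 = \left(-231\right) 0 = 0$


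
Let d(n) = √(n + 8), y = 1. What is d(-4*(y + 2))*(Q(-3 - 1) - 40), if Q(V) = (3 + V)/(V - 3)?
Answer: -558*I/7 ≈ -79.714*I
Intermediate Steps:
d(n) = √(8 + n)
Q(V) = (3 + V)/(-3 + V)
d(-4*(y + 2))*(Q(-3 - 1) - 40) = √(8 - 4*(1 + 2))*((3 + (-3 - 1))/(-3 + (-3 - 1)) - 40) = √(8 - 4*3)*((3 - 4)/(-3 - 4) - 40) = √(8 - 12)*(-1/(-7) - 40) = √(-4)*(-⅐*(-1) - 40) = (2*I)*(⅐ - 40) = (2*I)*(-279/7) = -558*I/7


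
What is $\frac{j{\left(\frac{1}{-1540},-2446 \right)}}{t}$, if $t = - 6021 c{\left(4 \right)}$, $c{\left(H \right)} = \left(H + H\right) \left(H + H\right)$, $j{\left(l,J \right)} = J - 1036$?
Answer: $\frac{1741}{192672} \approx 0.0090361$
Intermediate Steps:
$j{\left(l,J \right)} = -1036 + J$
$c{\left(H \right)} = 4 H^{2}$ ($c{\left(H \right)} = 2 H 2 H = 4 H^{2}$)
$t = -385344$ ($t = - 6021 \cdot 4 \cdot 4^{2} = - 6021 \cdot 4 \cdot 16 = \left(-6021\right) 64 = -385344$)
$\frac{j{\left(\frac{1}{-1540},-2446 \right)}}{t} = \frac{-1036 - 2446}{-385344} = \left(-3482\right) \left(- \frac{1}{385344}\right) = \frac{1741}{192672}$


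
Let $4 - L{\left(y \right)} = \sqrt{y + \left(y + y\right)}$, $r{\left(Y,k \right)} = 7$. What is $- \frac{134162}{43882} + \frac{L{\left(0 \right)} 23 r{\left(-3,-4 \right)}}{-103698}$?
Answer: $- \frac{13456169}{4392351} \approx -3.0635$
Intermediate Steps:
$L{\left(y \right)} = 4 - \sqrt{3} \sqrt{y}$ ($L{\left(y \right)} = 4 - \sqrt{y + \left(y + y\right)} = 4 - \sqrt{y + 2 y} = 4 - \sqrt{3 y} = 4 - \sqrt{3} \sqrt{y}$)
$- \frac{134162}{43882} + \frac{L{\left(0 \right)} 23 r{\left(-3,-4 \right)}}{-103698} = - \frac{134162}{43882} + \frac{\left(4 - \sqrt{3} \sqrt{0}\right) 23 \cdot 7}{-103698} = \left(-134162\right) \frac{1}{43882} + \left(4 - \sqrt{3} \cdot 0\right) 23 \cdot 7 \left(- \frac{1}{103698}\right) = - \frac{1813}{593} + \left(4 + 0\right) 23 \cdot 7 \left(- \frac{1}{103698}\right) = - \frac{1813}{593} + 4 \cdot 23 \cdot 7 \left(- \frac{1}{103698}\right) = - \frac{1813}{593} + 92 \cdot 7 \left(- \frac{1}{103698}\right) = - \frac{1813}{593} + 644 \left(- \frac{1}{103698}\right) = - \frac{1813}{593} - \frac{46}{7407} = - \frac{13456169}{4392351}$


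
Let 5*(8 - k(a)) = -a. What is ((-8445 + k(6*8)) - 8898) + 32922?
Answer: 77983/5 ≈ 15597.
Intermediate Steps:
k(a) = 8 + a/5 (k(a) = 8 - (-1)*a/5 = 8 + a/5)
((-8445 + k(6*8)) - 8898) + 32922 = ((-8445 + (8 + (6*8)/5)) - 8898) + 32922 = ((-8445 + (8 + (⅕)*48)) - 8898) + 32922 = ((-8445 + (8 + 48/5)) - 8898) + 32922 = ((-8445 + 88/5) - 8898) + 32922 = (-42137/5 - 8898) + 32922 = -86627/5 + 32922 = 77983/5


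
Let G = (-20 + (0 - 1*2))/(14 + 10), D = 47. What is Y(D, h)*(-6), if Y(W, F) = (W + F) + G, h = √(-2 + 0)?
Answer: -553/2 - 6*I*√2 ≈ -276.5 - 8.4853*I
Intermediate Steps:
h = I*√2 (h = √(-2) = I*√2 ≈ 1.4142*I)
G = -11/12 (G = (-20 + (0 - 2))/24 = (-20 - 2)*(1/24) = -22*1/24 = -11/12 ≈ -0.91667)
Y(W, F) = -11/12 + F + W (Y(W, F) = (W + F) - 11/12 = (F + W) - 11/12 = -11/12 + F + W)
Y(D, h)*(-6) = (-11/12 + I*√2 + 47)*(-6) = (553/12 + I*√2)*(-6) = -553/2 - 6*I*√2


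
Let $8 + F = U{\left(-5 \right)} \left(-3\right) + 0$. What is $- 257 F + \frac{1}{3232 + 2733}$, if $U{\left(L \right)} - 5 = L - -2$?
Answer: $\frac{21462071}{5965} \approx 3598.0$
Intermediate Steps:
$U{\left(L \right)} = 7 + L$ ($U{\left(L \right)} = 5 + \left(L - -2\right) = 5 + \left(L + 2\right) = 5 + \left(2 + L\right) = 7 + L$)
$F = -14$ ($F = -8 + \left(\left(7 - 5\right) \left(-3\right) + 0\right) = -8 + \left(2 \left(-3\right) + 0\right) = -8 + \left(-6 + 0\right) = -8 - 6 = -14$)
$- 257 F + \frac{1}{3232 + 2733} = \left(-257\right) \left(-14\right) + \frac{1}{3232 + 2733} = 3598 + \frac{1}{5965} = \frac{21462071}{5965}$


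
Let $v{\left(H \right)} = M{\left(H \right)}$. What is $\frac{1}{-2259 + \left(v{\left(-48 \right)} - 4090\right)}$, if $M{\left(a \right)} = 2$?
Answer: $- \frac{1}{6347} \approx -0.00015755$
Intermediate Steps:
$v{\left(H \right)} = 2$
$\frac{1}{-2259 + \left(v{\left(-48 \right)} - 4090\right)} = \frac{1}{-2259 + \left(2 - 4090\right)} = \frac{1}{-2259 - 4088} = \frac{1}{-6347} = - \frac{1}{6347}$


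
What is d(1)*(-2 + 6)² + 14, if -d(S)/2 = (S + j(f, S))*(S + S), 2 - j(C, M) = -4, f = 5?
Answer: -434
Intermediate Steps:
j(C, M) = 6 (j(C, M) = 2 - 1*(-4) = 2 + 4 = 6)
d(S) = -4*S*(6 + S) (d(S) = -2*(S + 6)*(S + S) = -2*(6 + S)*2*S = -4*S*(6 + S))
d(1)*(-2 + 6)² + 14 = (-4*1*(6 + 1))*(-2 + 6)² + 14 = -4*1*7*4² + 14 = -28*16 + 14 = -448 + 14 = -434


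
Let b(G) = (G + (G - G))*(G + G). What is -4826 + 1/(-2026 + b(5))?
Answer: -9536177/1976 ≈ -4826.0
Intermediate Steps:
b(G) = 2*G² (b(G) = (G + 0)*(2*G) = G*(2*G) = 2*G²)
-4826 + 1/(-2026 + b(5)) = -4826 + 1/(-2026 + 2*5²) = -4826 + 1/(-2026 + 2*25) = -4826 + 1/(-2026 + 50) = -4826 + 1/(-1976) = -4826 - 1/1976 = -9536177/1976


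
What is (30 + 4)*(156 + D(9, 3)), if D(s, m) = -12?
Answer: 4896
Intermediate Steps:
(30 + 4)*(156 + D(9, 3)) = (30 + 4)*(156 - 12) = 34*144 = 4896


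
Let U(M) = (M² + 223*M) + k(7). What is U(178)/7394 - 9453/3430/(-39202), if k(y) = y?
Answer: 4799350578291/497109193420 ≈ 9.6545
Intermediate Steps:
U(M) = 7 + M² + 223*M (U(M) = (M² + 223*M) + 7 = 7 + M² + 223*M)
U(178)/7394 - 9453/3430/(-39202) = (7 + 178² + 223*178)/7394 - 9453/3430/(-39202) = (7 + 31684 + 39694)*(1/7394) - 9453*1/3430*(-1/39202) = 71385*(1/7394) - 9453/3430*(-1/39202) = 71385/7394 + 9453/134462860 = 4799350578291/497109193420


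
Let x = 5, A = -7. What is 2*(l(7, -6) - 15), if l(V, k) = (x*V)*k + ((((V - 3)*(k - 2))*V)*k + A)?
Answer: 2224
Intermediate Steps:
l(V, k) = -7 + 5*V*k + V*k*(-3 + V)*(-2 + k) (l(V, k) = (5*V)*k + ((((V - 3)*(k - 2))*V)*k - 7) = 5*V*k + ((((-3 + V)*(-2 + k))*V)*k - 7) = 5*V*k + ((V*(-3 + V)*(-2 + k))*k - 7) = 5*V*k + (V*k*(-3 + V)*(-2 + k) - 7) = 5*V*k + (-7 + V*k*(-3 + V)*(-2 + k)) = -7 + 5*V*k + V*k*(-3 + V)*(-2 + k))
2*(l(7, -6) - 15) = 2*((-7 + 7²*(-6)² - 3*7*(-6)² - 2*(-6)*7² + 11*7*(-6)) - 15) = 2*((-7 + 49*36 - 3*7*36 - 2*(-6)*49 - 462) - 15) = 2*((-7 + 1764 - 756 + 588 - 462) - 15) = 2*(1127 - 15) = 2*1112 = 2224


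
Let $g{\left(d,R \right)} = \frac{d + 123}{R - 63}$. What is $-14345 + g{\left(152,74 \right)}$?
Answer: $-14320$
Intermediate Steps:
$g{\left(d,R \right)} = \frac{123 + d}{-63 + R}$
$-14345 + g{\left(152,74 \right)} = -14345 + \frac{123 + 152}{-63 + 74} = -14345 + \frac{1}{11} \cdot 275 = -14345 + 25 = -14320$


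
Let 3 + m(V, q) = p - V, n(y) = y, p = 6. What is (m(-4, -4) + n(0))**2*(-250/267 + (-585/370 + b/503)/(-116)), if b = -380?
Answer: -1784642083/39753096 ≈ -44.893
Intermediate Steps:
m(V, q) = 3 - V (m(V, q) = -3 + (6 - V) = 3 - V)
(m(-4, -4) + n(0))**2*(-250/267 + (-585/370 + b/503)/(-116)) = ((3 - 1*(-4)) + 0)**2*(-250/267 + (-585/370 - 380/503)/(-116)) = ((3 + 4) + 0)**2*(-250*1/267 + (-585*1/370 - 380*1/503)*(-1/116)) = (7 + 0)**2*(-250/267 + (-117/74 - 380/503)*(-1/116)) = 7**2*(-250/267 - 86971/37222*(-1/116)) = 49*(-250/267 + 2999/148888) = 49*(-36421267/39753096) = -1784642083/39753096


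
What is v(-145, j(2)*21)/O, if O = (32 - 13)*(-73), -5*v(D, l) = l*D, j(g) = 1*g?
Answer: -1218/1387 ≈ -0.87815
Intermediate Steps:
j(g) = g
v(D, l) = -D*l/5 (v(D, l) = -l*D/5 = -D*l/5)
O = -1387 (O = 19*(-73) = -1387)
v(-145, j(2)*21)/O = -1/5*(-145)*2*21/(-1387) = -1/5*(-145)*42*(-1/1387) = 1218*(-1/1387) = -1218/1387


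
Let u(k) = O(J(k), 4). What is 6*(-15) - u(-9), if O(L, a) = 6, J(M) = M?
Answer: -96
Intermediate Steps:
u(k) = 6
6*(-15) - u(-9) = 6*(-15) - 1*6 = -90 - 6 = -96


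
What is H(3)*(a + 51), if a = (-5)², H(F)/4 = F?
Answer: 912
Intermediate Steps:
H(F) = 4*F
a = 25
H(3)*(a + 51) = (4*3)*(25 + 51) = 12*76 = 912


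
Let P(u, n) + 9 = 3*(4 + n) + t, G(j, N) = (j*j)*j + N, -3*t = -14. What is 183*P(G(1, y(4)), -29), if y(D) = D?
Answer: -14518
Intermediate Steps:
t = 14/3 (t = -1/3*(-14) = 14/3 ≈ 4.6667)
G(j, N) = N + j**3 (G(j, N) = j**2*j + N = j**3 + N = N + j**3)
P(u, n) = 23/3 + 3*n (P(u, n) = -9 + (3*(4 + n) + 14/3) = -9 + ((12 + 3*n) + 14/3) = -9 + (50/3 + 3*n) = 23/3 + 3*n)
183*P(G(1, y(4)), -29) = 183*(23/3 + 3*(-29)) = 183*(23/3 - 87) = 183*(-238/3) = -14518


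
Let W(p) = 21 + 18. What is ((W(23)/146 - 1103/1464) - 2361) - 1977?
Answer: -463662707/106872 ≈ -4338.5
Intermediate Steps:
W(p) = 39
((W(23)/146 - 1103/1464) - 2361) - 1977 = ((39/146 - 1103/1464) - 2361) - 1977 = (-51971/106872 - 2361) - 1977 = -252376763/106872 - 1977 = -463662707/106872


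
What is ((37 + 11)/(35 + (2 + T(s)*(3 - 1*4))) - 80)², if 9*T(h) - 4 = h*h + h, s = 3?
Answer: 621405184/100489 ≈ 6183.8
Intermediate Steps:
T(h) = 4/9 + h/9 + h²/9 (T(h) = 4/9 + (h*h + h)/9 = 4/9 + (h² + h)/9 = 4/9 + (h + h²)/9 = 4/9 + (h/9 + h²/9) = 4/9 + h/9 + h²/9)
((37 + 11)/(35 + (2 + T(s)*(3 - 1*4))) - 80)² = ((37 + 11)/(35 + (2 + (4/9 + (⅑)*3 + (⅑)*3²)*(3 - 1*4))) - 80)² = (48/(35 + (2 + (4/9 + ⅓ + (⅑)*9)*(3 - 4))) - 80)² = (48/(35 + (2 + (4/9 + ⅓ + 1)*(-1))) - 80)² = (48/(35 + (2 + (16/9)*(-1))) - 80)² = (48/(35 + (2 - 16/9)) - 80)² = (48/(35 + 2/9) - 80)² = (48/(317/9) - 80)² = (48*(9/317) - 80)² = (432/317 - 80)² = (-24928/317)² = 621405184/100489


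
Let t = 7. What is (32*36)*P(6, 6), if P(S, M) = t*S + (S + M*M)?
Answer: 96768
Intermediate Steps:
P(S, M) = M² + 8*S (P(S, M) = 7*S + (S + M*M) = 7*S + (S + M²) = M² + 8*S)
(32*36)*P(6, 6) = (32*36)*(6² + 8*6) = 1152*(36 + 48) = 1152*84 = 96768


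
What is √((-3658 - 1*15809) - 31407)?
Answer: I*√50874 ≈ 225.55*I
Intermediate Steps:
√((-3658 - 1*15809) - 31407) = √((-3658 - 15809) - 31407) = √(-19467 - 31407) = √(-50874) = I*√50874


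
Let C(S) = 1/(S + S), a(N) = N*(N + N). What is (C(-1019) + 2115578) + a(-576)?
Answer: 5663866939/2038 ≈ 2.7791e+6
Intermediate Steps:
a(N) = 2*N**2 (a(N) = N*(2*N) = 2*N**2)
C(S) = 1/(2*S)
(C(-1019) + 2115578) + a(-576) = ((1/2)/(-1019) + 2115578) + 2*(-576)**2 = ((1/2)*(-1/1019) + 2115578) + 2*331776 = (-1/2038 + 2115578) + 663552 = 4311547963/2038 + 663552 = 5663866939/2038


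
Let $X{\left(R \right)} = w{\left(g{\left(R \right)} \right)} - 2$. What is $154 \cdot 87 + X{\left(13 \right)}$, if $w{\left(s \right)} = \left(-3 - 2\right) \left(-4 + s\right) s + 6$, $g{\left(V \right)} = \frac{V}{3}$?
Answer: $\frac{120553}{9} \approx 13395.0$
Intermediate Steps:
$g{\left(V \right)} = \frac{V}{3}$ ($g{\left(V \right)} = V \frac{1}{3} = \frac{V}{3}$)
$w{\left(s \right)} = 6 + s \left(20 - 5 s\right)$ ($w{\left(s \right)} = - 5 \left(-4 + s\right) s + 6 = \left(20 - 5 s\right) s + 6 = s \left(20 - 5 s\right) + 6 = 6 + s \left(20 - 5 s\right)$)
$X{\left(R \right)} = 4 - \frac{5 R^{2}}{9} + \frac{20 R}{3}$ ($X{\left(R \right)} = \left(6 - 5 \left(\frac{R}{3}\right)^{2} + 20 \frac{R}{3}\right) - 2 = \left(6 - 5 \frac{R^{2}}{9} + \frac{20 R}{3}\right) - 2 = \left(6 - \frac{5 R^{2}}{9} + \frac{20 R}{3}\right) - 2 = 4 - \frac{5 R^{2}}{9} + \frac{20 R}{3}$)
$154 \cdot 87 + X{\left(13 \right)} = 154 \cdot 87 + \left(4 - \frac{5 \cdot 13^{2}}{9} + \frac{20}{3} \cdot 13\right) = 13398 + \left(4 - \frac{845}{9} + \frac{260}{3}\right) = 13398 - \frac{29}{9} = \frac{120553}{9}$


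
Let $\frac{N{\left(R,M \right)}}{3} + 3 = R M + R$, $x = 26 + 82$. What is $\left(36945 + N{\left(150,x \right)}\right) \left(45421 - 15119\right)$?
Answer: $2605547772$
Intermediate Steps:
$x = 108$
$N{\left(R,M \right)} = -9 + 3 R + 3 M R$ ($N{\left(R,M \right)} = -9 + 3 \left(R M + R\right) = -9 + 3 \left(M R + R\right) = -9 + 3 \left(R + M R\right) = -9 + \left(3 R + 3 M R\right) = -9 + 3 R + 3 M R$)
$\left(36945 + N{\left(150,x \right)}\right) \left(45421 - 15119\right) = \left(36945 + \left(-9 + 3 \cdot 150 + 3 \cdot 108 \cdot 150\right)\right) \left(45421 - 15119\right) = \left(36945 + \left(-9 + 450 + 48600\right)\right) 30302 = \left(36945 + 49041\right) 30302 = 85986 \cdot 30302 = 2605547772$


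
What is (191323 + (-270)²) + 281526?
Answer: 545749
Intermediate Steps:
(191323 + (-270)²) + 281526 = (191323 + 72900) + 281526 = 264223 + 281526 = 545749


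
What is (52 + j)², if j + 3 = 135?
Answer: 33856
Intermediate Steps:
j = 132 (j = -3 + 135 = 132)
(52 + j)² = (52 + 132)² = 184² = 33856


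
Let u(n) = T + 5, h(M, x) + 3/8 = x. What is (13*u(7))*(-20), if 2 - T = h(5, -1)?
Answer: -4355/2 ≈ -2177.5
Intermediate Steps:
h(M, x) = -3/8 + x
T = 27/8 (T = 2 - (-3/8 - 1) = 2 - 1*(-11/8) = 2 + 11/8 = 27/8 ≈ 3.3750)
u(n) = 67/8 (u(n) = 27/8 + 5 = 67/8)
(13*u(7))*(-20) = (13*(67/8))*(-20) = (871/8)*(-20) = -4355/2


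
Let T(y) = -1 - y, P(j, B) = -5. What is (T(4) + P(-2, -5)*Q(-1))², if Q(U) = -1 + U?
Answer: 25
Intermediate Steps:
(T(4) + P(-2, -5)*Q(-1))² = ((-1 - 1*4) - 5*(-1 - 1))² = ((-1 - 4) - 5*(-2))² = (-5 + 10)² = 5² = 25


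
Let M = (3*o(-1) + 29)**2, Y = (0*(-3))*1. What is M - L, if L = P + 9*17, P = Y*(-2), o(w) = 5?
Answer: 1783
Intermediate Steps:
Y = 0 (Y = 0*1 = 0)
P = 0 (P = 0*(-2) = 0)
M = 1936 (M = (3*5 + 29)**2 = (15 + 29)**2 = 44**2 = 1936)
L = 153 (L = 0 + 9*17 = 0 + 153 = 153)
M - L = 1936 - 1*153 = 1936 - 153 = 1783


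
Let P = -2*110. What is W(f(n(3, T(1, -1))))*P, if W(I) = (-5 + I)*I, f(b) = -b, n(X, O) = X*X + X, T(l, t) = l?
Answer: -44880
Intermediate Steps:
n(X, O) = X + X**2 (n(X, O) = X**2 + X = X + X**2)
P = -220
W(I) = I*(-5 + I)
W(f(n(3, T(1, -1))))*P = ((-3*(1 + 3))*(-5 - 3*(1 + 3)))*(-220) = ((-3*4)*(-5 - 3*4))*(-220) = ((-1*12)*(-5 - 1*12))*(-220) = -12*(-5 - 12)*(-220) = -12*(-17)*(-220) = 204*(-220) = -44880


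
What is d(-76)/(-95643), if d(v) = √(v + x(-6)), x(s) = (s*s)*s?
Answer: -2*I*√73/95643 ≈ -0.00017866*I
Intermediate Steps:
x(s) = s³ (x(s) = s²*s = s³)
d(v) = √(-216 + v) (d(v) = √(v + (-6)³) = √(v - 216) = √(-216 + v))
d(-76)/(-95643) = √(-216 - 76)/(-95643) = √(-292)*(-1/95643) = (2*I*√73)*(-1/95643) = -2*I*√73/95643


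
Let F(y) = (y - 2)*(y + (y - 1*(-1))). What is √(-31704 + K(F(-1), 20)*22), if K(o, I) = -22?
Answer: 2*I*√8047 ≈ 179.41*I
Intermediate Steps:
F(y) = (1 + 2*y)*(-2 + y) (F(y) = (-2 + y)*(y + (y + 1)) = (-2 + y)*(y + (1 + y)) = (-2 + y)*(1 + 2*y) = (1 + 2*y)*(-2 + y))
√(-31704 + K(F(-1), 20)*22) = √(-31704 - 22*22) = √(-31704 - 484) = √(-32188) = 2*I*√8047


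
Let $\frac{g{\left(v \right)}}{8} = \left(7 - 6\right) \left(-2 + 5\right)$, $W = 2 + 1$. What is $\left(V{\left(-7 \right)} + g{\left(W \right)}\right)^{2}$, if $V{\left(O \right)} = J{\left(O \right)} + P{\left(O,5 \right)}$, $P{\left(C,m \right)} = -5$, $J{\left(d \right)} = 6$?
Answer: $625$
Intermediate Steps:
$W = 3$
$g{\left(v \right)} = 24$ ($g{\left(v \right)} = 8 \left(7 - 6\right) \left(-2 + 5\right) = 8 \cdot 1 \cdot 3 = 8 \cdot 3 = 24$)
$V{\left(O \right)} = 1$ ($V{\left(O \right)} = 6 - 5 = 1$)
$\left(V{\left(-7 \right)} + g{\left(W \right)}\right)^{2} = \left(1 + 24\right)^{2} = 25^{2} = 625$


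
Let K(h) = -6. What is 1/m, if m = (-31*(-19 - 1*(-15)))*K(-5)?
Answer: -1/744 ≈ -0.0013441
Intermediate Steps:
m = -744 (m = -31*(-19 - 1*(-15))*(-6) = -31*(-19 + 15)*(-6) = -31*(-4)*(-6) = 124*(-6) = -744)
1/m = 1/(-744) = -1/744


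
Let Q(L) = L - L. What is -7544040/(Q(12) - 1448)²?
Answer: -943005/262088 ≈ -3.5980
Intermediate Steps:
Q(L) = 0
-7544040/(Q(12) - 1448)² = -7544040/(0 - 1448)² = -7544040/((-1448)²) = -7544040/2096704 = -7544040*1/2096704 = -943005/262088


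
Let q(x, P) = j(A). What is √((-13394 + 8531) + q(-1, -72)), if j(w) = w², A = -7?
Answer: I*√4814 ≈ 69.383*I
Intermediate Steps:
q(x, P) = 49 (q(x, P) = (-7)² = 49)
√((-13394 + 8531) + q(-1, -72)) = √((-13394 + 8531) + 49) = √(-4863 + 49) = √(-4814) = I*√4814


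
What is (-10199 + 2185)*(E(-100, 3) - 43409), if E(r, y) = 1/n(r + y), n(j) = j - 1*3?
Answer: 17393990307/50 ≈ 3.4788e+8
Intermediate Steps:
n(j) = -3 + j (n(j) = j - 3 = -3 + j)
E(r, y) = 1/(-3 + r + y) (E(r, y) = 1/(-3 + (r + y)) = 1/(-3 + r + y))
(-10199 + 2185)*(E(-100, 3) - 43409) = (-10199 + 2185)*(1/(-3 - 100 + 3) - 43409) = -8014*(1/(-100) - 43409) = -8014*(-1/100 - 43409) = -8014*(-4340901/100) = 17393990307/50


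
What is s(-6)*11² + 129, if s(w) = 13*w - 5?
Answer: -9914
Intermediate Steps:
s(w) = -5 + 13*w
s(-6)*11² + 129 = (-5 + 13*(-6))*11² + 129 = (-5 - 78)*121 + 129 = -83*121 + 129 = -10043 + 129 = -9914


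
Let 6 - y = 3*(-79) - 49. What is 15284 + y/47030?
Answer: 359403406/23515 ≈ 15284.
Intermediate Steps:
y = 292 (y = 6 - (3*(-79) - 49) = 6 - (-237 - 49) = 6 - 1*(-286) = 6 + 286 = 292)
15284 + y/47030 = 15284 + 292/47030 = 15284 + 292*(1/47030) = 15284 + 146/23515 = 359403406/23515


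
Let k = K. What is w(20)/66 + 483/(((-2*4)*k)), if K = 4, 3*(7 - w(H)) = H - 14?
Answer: -15859/1056 ≈ -15.018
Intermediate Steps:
w(H) = 35/3 - H/3 (w(H) = 7 - (H - 14)/3 = 7 - (-14 + H)/3 = 7 + (14/3 - H/3) = 35/3 - H/3)
k = 4
w(20)/66 + 483/(((-2*4)*k)) = (35/3 - ⅓*20)/66 + 483/((-2*4*4)) = (35/3 - 20/3)*(1/66) + 483/((-8*4)) = 5*(1/66) + 483/(-32) = 5/66 + 483*(-1/32) = 5/66 - 483/32 = -15859/1056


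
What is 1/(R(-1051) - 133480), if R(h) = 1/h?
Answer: -1051/140287481 ≈ -7.4918e-6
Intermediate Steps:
1/(R(-1051) - 133480) = 1/(1/(-1051) - 133480) = 1/(-1/1051 - 133480) = 1/(-140287481/1051) = -1051/140287481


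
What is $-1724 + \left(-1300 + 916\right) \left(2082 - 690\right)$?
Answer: $-536252$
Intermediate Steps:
$-1724 + \left(-1300 + 916\right) \left(2082 - 690\right) = -1724 - 534528 = -536252$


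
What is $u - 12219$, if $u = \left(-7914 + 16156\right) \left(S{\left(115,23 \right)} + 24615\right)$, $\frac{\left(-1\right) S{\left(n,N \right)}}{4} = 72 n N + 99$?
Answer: $-6078825141$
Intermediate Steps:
$S{\left(n,N \right)} = -396 - 288 N n$ ($S{\left(n,N \right)} = - 4 \left(72 n N + 99\right) = - 4 \left(72 N n + 99\right) = - 4 \left(99 + 72 N n\right) = -396 - 288 N n$)
$u = -6078812922$ ($u = \left(-7914 + 16156\right) \left(\left(-396 - 6624 \cdot 115\right) + 24615\right) = 8242 \left(\left(-396 - 761760\right) + 24615\right) = 8242 \left(-762156 + 24615\right) = 8242 \left(-737541\right) = -6078812922$)
$u - 12219 = -6078812922 - 12219 = -6078825141$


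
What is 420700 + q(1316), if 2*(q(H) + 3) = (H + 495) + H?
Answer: 844521/2 ≈ 4.2226e+5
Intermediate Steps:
q(H) = 489/2 + H (q(H) = -3 + ((H + 495) + H)/2 = -3 + ((495 + H) + H)/2 = -3 + (495 + 2*H)/2 = -3 + (495/2 + H) = 489/2 + H)
420700 + q(1316) = 420700 + (489/2 + 1316) = 420700 + 3121/2 = 844521/2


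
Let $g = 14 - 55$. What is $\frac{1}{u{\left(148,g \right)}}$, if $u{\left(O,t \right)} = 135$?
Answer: $\frac{1}{135} \approx 0.0074074$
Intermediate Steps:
$g = -41$
$\frac{1}{u{\left(148,g \right)}} = \frac{1}{135}$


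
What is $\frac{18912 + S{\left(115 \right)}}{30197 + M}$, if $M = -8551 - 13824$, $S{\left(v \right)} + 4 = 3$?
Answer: $\frac{18911}{7822} \approx 2.4177$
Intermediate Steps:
$S{\left(v \right)} = -1$ ($S{\left(v \right)} = -4 + 3 = -1$)
$M = -22375$ ($M = -8551 - 13824 = -22375$)
$\frac{18912 + S{\left(115 \right)}}{30197 + M} = \frac{18912 - 1}{30197 - 22375} = \frac{18911}{7822}$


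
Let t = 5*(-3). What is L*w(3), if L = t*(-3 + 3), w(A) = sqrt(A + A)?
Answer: 0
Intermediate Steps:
w(A) = sqrt(2)*sqrt(A) (w(A) = sqrt(2*A) = sqrt(2)*sqrt(A))
t = -15
L = 0 (L = -15*(-3 + 3) = -15*0 = 0)
L*w(3) = 0*(sqrt(2)*sqrt(3)) = 0*sqrt(6) = 0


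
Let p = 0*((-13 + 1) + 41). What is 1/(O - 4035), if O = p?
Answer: -1/4035 ≈ -0.00024783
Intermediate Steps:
p = 0 (p = 0*(-12 + 41) = 0*29 = 0)
O = 0
1/(O - 4035) = 1/(0 - 4035) = 1/(-4035) = -1/4035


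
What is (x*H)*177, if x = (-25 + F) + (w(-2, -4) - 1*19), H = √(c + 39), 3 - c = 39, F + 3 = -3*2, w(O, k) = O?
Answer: -9735*√3 ≈ -16862.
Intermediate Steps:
F = -9 (F = -3 - 3*2 = -3 - 6 = -9)
c = -36 (c = 3 - 1*39 = 3 - 39 = -36)
H = √3 (H = √(-36 + 39) = √3 ≈ 1.7320)
x = -55 (x = (-25 - 9) + (-2 - 1*19) = -34 + (-2 - 19) = -34 - 21 = -55)
(x*H)*177 = -55*√3*177 = -9735*√3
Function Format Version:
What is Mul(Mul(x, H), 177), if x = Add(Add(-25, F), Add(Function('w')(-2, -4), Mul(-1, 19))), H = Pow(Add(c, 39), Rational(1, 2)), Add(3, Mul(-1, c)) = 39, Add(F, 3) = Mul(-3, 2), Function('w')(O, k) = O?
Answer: Mul(-9735, Pow(3, Rational(1, 2))) ≈ -16862.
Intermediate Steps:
F = -9 (F = Add(-3, Mul(-3, 2)) = Add(-3, -6) = -9)
c = -36 (c = Add(3, Mul(-1, 39)) = Add(3, -39) = -36)
H = Pow(3, Rational(1, 2)) (H = Pow(Add(-36, 39), Rational(1, 2)) = Pow(3, Rational(1, 2)) ≈ 1.7320)
x = -55 (x = Add(Add(-25, -9), Add(-2, Mul(-1, 19))) = Add(-34, Add(-2, -19)) = Add(-34, -21) = -55)
Mul(Mul(x, H), 177) = Mul(Mul(-55, Pow(3, Rational(1, 2))), 177) = Mul(-9735, Pow(3, Rational(1, 2)))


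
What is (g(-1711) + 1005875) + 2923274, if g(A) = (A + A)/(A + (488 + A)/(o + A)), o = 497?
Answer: 8156646367027/2075931 ≈ 3.9292e+6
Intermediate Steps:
g(A) = 2*A/(A + (488 + A)/(497 + A)) (g(A) = (A + A)/(A + (488 + A)/(497 + A)) = (2*A)/(A + (488 + A)/(497 + A)) = 2*A/(A + (488 + A)/(497 + A)))
(g(-1711) + 1005875) + 2923274 = (2*(-1711)*(497 - 1711)/(488 + (-1711)² + 498*(-1711)) + 1005875) + 2923274 = (2*(-1711)*(-1214)/(488 + 2927521 - 852078) + 1005875) + 2923274 = (2*(-1711)*(-1214)/2075931 + 1005875) + 2923274 = (2*(-1711)*(1/2075931)*(-1214) + 1005875) + 2923274 = (4154308/2075931 + 1005875) + 2923274 = 2088131248933/2075931 + 2923274 = 8156646367027/2075931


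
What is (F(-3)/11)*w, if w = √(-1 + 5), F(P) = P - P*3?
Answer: 12/11 ≈ 1.0909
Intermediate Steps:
F(P) = -2*P (F(P) = P - 3*P = -2*P)
w = 2 (w = √4 = 2)
(F(-3)/11)*w = ((-2*(-3))/11)*2 = ((1/11)*6)*2 = (6/11)*2 = 12/11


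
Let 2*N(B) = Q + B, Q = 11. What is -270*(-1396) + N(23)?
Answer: 376937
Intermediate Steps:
N(B) = 11/2 + B/2 (N(B) = (11 + B)/2 = 11/2 + B/2)
-270*(-1396) + N(23) = -270*(-1396) + (11/2 + (½)*23) = 376920 + (11/2 + 23/2) = 376920 + 17 = 376937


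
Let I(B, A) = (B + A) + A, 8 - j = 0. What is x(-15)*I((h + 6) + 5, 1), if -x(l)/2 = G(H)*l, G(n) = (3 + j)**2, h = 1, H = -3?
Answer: 50820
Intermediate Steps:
j = 8 (j = 8 - 1*0 = 8 + 0 = 8)
G(n) = 121 (G(n) = (3 + 8)**2 = 11**2 = 121)
I(B, A) = B + 2*A (I(B, A) = (A + B) + A = B + 2*A)
x(l) = -242*l
x(-15)*I((h + 6) + 5, 1) = (-242*(-15))*(((1 + 6) + 5) + 2*1) = 3630*((7 + 5) + 2) = 3630*(12 + 2) = 3630*14 = 50820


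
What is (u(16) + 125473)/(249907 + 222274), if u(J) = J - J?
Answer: 125473/472181 ≈ 0.26573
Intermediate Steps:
u(J) = 0
(u(16) + 125473)/(249907 + 222274) = (0 + 125473)/(249907 + 222274) = 125473/472181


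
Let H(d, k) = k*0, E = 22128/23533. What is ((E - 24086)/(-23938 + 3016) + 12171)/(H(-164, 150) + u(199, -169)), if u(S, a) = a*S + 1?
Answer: -78855908231/217868161005 ≈ -0.36194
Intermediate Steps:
u(S, a) = 1 + S*a (u(S, a) = S*a + 1 = 1 + S*a)
E = 22128/23533 (E = 22128*(1/23533) = 22128/23533 ≈ 0.94030)
H(d, k) = 0
((E - 24086)/(-23938 + 3016) + 12171)/(H(-164, 150) + u(199, -169)) = ((22128/23533 - 24086)/(-23938 + 3016) + 12171)/(0 + (1 + 199*(-169))) = (-566793710/23533/(-20922) + 12171)/(0 + (1 - 33631)) = (-566793710/23533*(-1/20922) + 12171)/(0 - 33630) = (283396855/246178713 + 12171)/(-33630) = (2996524512778/246178713)*(-1/33630) = -78855908231/217868161005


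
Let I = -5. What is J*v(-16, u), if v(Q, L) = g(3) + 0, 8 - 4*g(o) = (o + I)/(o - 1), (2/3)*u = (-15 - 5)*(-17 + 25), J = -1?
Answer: -9/4 ≈ -2.2500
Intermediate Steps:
u = -240 (u = 3*((-15 - 5)*(-17 + 25))/2 = 3*(-20*8)/2 = (3/2)*(-160) = -240)
g(o) = 2 - (-5 + o)/(4*(-1 + o)) (g(o) = 2 - (o - 5)/(4*(o - 1)) = 2 - (-5 + o)/(4*(-1 + o)))
v(Q, L) = 9/4 (v(Q, L) = (-3 + 7*3)/(4*(-1 + 3)) + 0 = (¼)*(-3 + 21)/2 + 0 = (¼)*(½)*18 + 0 = 9/4 + 0 = 9/4)
J*v(-16, u) = -1*9/4 = -9/4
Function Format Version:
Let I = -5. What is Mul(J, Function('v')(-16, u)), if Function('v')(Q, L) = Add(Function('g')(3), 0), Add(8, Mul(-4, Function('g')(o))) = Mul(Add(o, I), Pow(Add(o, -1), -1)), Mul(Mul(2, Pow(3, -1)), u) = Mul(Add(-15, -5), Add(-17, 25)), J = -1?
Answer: Rational(-9, 4) ≈ -2.2500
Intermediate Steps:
u = -240 (u = Mul(Rational(3, 2), Mul(Add(-15, -5), Add(-17, 25))) = Mul(Rational(3, 2), Mul(-20, 8)) = Mul(Rational(3, 2), -160) = -240)
Function('g')(o) = Add(2, Mul(Rational(-1, 4), Pow(Add(-1, o), -1), Add(-5, o))) (Function('g')(o) = Add(2, Mul(Rational(-1, 4), Mul(Add(o, -5), Pow(Add(o, -1), -1)))) = Add(2, Mul(Rational(-1, 4), Mul(Add(-5, o), Pow(Add(-1, o), -1)))) = Add(2, Mul(Rational(-1, 4), Mul(Pow(Add(-1, o), -1), Add(-5, o)))) = Add(2, Mul(Rational(-1, 4), Pow(Add(-1, o), -1), Add(-5, o))))
Function('v')(Q, L) = Rational(9, 4) (Function('v')(Q, L) = Add(Mul(Rational(1, 4), Pow(Add(-1, 3), -1), Add(-3, Mul(7, 3))), 0) = Add(Mul(Rational(1, 4), Pow(2, -1), Add(-3, 21)), 0) = Add(Mul(Rational(1, 4), Rational(1, 2), 18), 0) = Add(Rational(9, 4), 0) = Rational(9, 4))
Mul(J, Function('v')(-16, u)) = Mul(-1, Rational(9, 4)) = Rational(-9, 4)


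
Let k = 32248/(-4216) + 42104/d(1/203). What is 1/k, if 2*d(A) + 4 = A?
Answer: -427397/9011925189 ≈ -4.7426e-5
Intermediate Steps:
d(A) = -2 + A/2
k = -9011925189/427397 (k = 32248/(-4216) + 42104/(-2 + (½)/203) = 32248*(-1/4216) + 42104/(-2 + (½)*(1/203)) = -4031/527 + 42104/(-2 + 1/406) = -4031/527 + 42104/(-811/406) = -4031/527 + 42104*(-406/811) = -4031/527 - 17094224/811 = -9011925189/427397 ≈ -21086.)
1/k = 1/(-9011925189/427397) = -427397/9011925189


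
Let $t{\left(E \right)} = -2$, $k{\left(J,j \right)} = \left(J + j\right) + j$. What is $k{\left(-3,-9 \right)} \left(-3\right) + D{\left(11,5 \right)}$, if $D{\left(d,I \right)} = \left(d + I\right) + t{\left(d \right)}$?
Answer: $77$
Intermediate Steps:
$k{\left(J,j \right)} = J + 2 j$
$D{\left(d,I \right)} = -2 + I + d$ ($D{\left(d,I \right)} = \left(d + I\right) - 2 = \left(I + d\right) - 2 = -2 + I + d$)
$k{\left(-3,-9 \right)} \left(-3\right) + D{\left(11,5 \right)} = \left(-3 + 2 \left(-9\right)\right) \left(-3\right) + \left(-2 + 5 + 11\right) = \left(-3 - 18\right) \left(-3\right) + 14 = \left(-21\right) \left(-3\right) + 14 = 63 + 14 = 77$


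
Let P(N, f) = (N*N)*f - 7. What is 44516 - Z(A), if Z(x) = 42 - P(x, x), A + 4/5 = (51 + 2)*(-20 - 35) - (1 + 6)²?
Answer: -3257582909849/125 ≈ -2.6061e+10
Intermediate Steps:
P(N, f) = -7 + f*N² (P(N, f) = N²*f - 7 = f*N² - 7 = -7 + f*N²)
A = -14824/5 (A = -⅘ + ((51 + 2)*(-20 - 35) - (1 + 6)²) = -⅘ + (53*(-55) - 1*7²) = -⅘ + (-2915 - 1*49) = -⅘ + (-2915 - 49) = -⅘ - 2964 = -14824/5 ≈ -2964.8)
Z(x) = 49 - x³ (Z(x) = 42 - (-7 + x*x²) = 42 - (-7 + x³) = 42 + (7 - x³) = 49 - x³)
44516 - Z(A) = 44516 - (49 - (-14824/5)³) = 44516 - (49 - 1*(-3257588468224/125)) = 44516 - (49 + 3257588468224/125) = 44516 - 1*3257588474349/125 = 44516 - 3257588474349/125 = -3257582909849/125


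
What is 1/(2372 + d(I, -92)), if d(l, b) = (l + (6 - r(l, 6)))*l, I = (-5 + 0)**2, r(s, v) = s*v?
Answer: -1/603 ≈ -0.0016584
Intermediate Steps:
I = 25 (I = (-5)**2 = 25)
d(l, b) = l*(6 - 5*l) (d(l, b) = (l + (6 - l*6))*l = (l + (6 - 6*l))*l = (6 - 5*l)*l = l*(6 - 5*l))
1/(2372 + d(I, -92)) = 1/(2372 + 25*(6 - 5*25)) = 1/(2372 + 25*(6 - 125)) = 1/(2372 + 25*(-119)) = 1/(2372 - 2975) = 1/(-603) = -1/603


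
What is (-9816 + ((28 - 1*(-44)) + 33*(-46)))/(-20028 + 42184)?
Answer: -5631/11078 ≈ -0.50830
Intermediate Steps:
(-9816 + ((28 - 1*(-44)) + 33*(-46)))/(-20028 + 42184) = (-9816 + ((28 + 44) - 1518))/22156 = (-9816 + (72 - 1518))*(1/22156) = (-9816 - 1446)*(1/22156) = -11262*1/22156 = -5631/11078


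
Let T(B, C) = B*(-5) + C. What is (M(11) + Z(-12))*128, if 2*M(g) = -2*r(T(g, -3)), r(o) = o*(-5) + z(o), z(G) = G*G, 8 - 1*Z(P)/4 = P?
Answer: -457472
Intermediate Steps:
Z(P) = 32 - 4*P
T(B, C) = C - 5*B (T(B, C) = -5*B + C = C - 5*B)
z(G) = G**2
r(o) = o**2 - 5*o (r(o) = o*(-5) + o**2 = -5*o + o**2 = o**2 - 5*o)
M(g) = -(-8 - 5*g)*(-3 - 5*g) (M(g) = (-2*(-3 - 5*g)*(-5 + (-3 - 5*g)))/2 = (-2*(-3 - 5*g)*(-8 - 5*g))/2 = (-2*(-8 - 5*g)*(-3 - 5*g))/2 = -(-8 - 5*g)*(-3 - 5*g))
(M(11) + Z(-12))*128 = ((-24 - 55*11 - 25*11**2) + (32 - 4*(-12)))*128 = ((-24 - 605 - 25*121) + (32 + 48))*128 = ((-24 - 605 - 3025) + 80)*128 = (-3654 + 80)*128 = -3574*128 = -457472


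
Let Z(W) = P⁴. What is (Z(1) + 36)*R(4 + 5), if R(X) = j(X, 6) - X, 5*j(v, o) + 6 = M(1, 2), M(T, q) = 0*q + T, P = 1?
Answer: -370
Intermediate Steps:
M(T, q) = T (M(T, q) = 0 + T = T)
j(v, o) = -1 (j(v, o) = -6/5 + (⅕)*1 = -6/5 + ⅕ = -1)
Z(W) = 1 (Z(W) = 1⁴ = 1)
R(X) = -1 - X
(Z(1) + 36)*R(4 + 5) = (1 + 36)*(-1 - (4 + 5)) = 37*(-1 - 1*9) = 37*(-1 - 9) = 37*(-10) = -370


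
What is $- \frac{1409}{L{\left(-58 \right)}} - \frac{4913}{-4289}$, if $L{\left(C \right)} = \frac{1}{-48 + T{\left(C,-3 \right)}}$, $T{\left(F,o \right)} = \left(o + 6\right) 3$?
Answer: $\frac{235689752}{4289} \approx 54952.0$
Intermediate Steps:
$T{\left(F,o \right)} = 18 + 3 o$ ($T{\left(F,o \right)} = \left(6 + o\right) 3 = 18 + 3 o$)
$L{\left(C \right)} = - \frac{1}{39}$ ($L{\left(C \right)} = \frac{1}{-48 + \left(18 + 3 \left(-3\right)\right)} = \frac{1}{-48 + \left(18 - 9\right)} = \frac{1}{-48 + 9} = \frac{1}{-39} = - \frac{1}{39}$)
$- \frac{1409}{L{\left(-58 \right)}} - \frac{4913}{-4289} = - \frac{1409}{- \frac{1}{39}} - \frac{4913}{-4289} = \left(-1409\right) \left(-39\right) - - \frac{4913}{4289} = 54951 + \frac{4913}{4289} = \frac{235689752}{4289}$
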